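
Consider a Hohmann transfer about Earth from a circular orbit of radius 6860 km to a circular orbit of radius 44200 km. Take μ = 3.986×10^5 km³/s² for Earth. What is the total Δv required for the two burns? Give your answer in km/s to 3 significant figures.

The Hohmann ellipse has a_t = (r₁ + r₂)/2 = 25530 km.
At r₁ the circular-orbit speed is v₁ = √(μ/r₁) = 7.623 km/s.
On the transfer ellipse at r₁, vis-viva gives v_p = √[μ(2/r₁ − 1/a_t)] = 10.03 km/s.
First burn Δv₁ = |v_p − v₁| = 2.407 km/s.
At r₂, v₂ = √(μ/r₂) = 3.003 km/s.
Transfer-orbit speed at r₂: v_a = √[μ(2/r₂ − 1/a_t)] = 1.557 km/s.
Second burn Δv₂ = |v₂ − v_a| = 1.446 km/s.
Δv = Δv₁ + Δv₂ = 2.407 + 1.446 = 3.853 km/s.

Δv = 3.85 km/s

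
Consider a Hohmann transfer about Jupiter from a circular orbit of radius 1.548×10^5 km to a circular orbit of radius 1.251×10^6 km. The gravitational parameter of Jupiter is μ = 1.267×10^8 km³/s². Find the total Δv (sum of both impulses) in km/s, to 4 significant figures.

Δv = 14.90 km/s

Semi-major axis of the transfer orbit: a_t = (1.548×10^5 + 1.251×10^6)/2 = 7.029×10^5 km.
Circular speed at r₁: v₁ = √(μ/r₁) = √(1.267×10^8/1.548×10^5) = 28.609 km/s.
Transfer-orbit speed at r₁ (v² = μ(2/r − 1/a)): v_p = √[μ(2/r₁ − 1/a_t)] = 38.167 km/s.
First burn Δv₁ = |v_p − v₁| = 9.558 km/s.
Circular speed at r₂: v₂ = √(μ/r₂) = 10.064 km/s.
Transfer-orbit speed at r₂: v_a = √[μ(2/r₂ − 1/a_t)] = 4.7228 km/s.
Second burn Δv₂ = |v₂ − v_a| = 5.341 km/s.
Total Δv = Δv₁ + Δv₂ = 14.90 km/s.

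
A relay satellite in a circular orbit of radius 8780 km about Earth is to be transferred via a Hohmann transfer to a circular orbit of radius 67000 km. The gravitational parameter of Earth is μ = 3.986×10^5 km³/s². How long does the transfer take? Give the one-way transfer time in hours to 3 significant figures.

Transfer-ellipse semi-major axis a_t = (r₁ + r₂)/2 = (8780 + 67000)/2 = 37890 km.
Half the transfer-orbit period gives t = π√(a_t³/μ) = 36700 s.
Converting: 36700 s ÷ 3600 s/hour = 10.2 hours.

t = 10.2 hours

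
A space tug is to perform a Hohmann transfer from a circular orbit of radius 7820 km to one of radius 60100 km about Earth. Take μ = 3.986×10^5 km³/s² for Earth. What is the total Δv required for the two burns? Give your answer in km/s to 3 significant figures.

Semi-major axis of the transfer orbit: a_t = (7820 + 60100)/2 = 33960 km.
At r₁ the circular-orbit speed is v₁ = √(μ/r₁) = 7.1395 km/s.
On the transfer ellipse at r₁, vis-viva equation gives v_p = √[μ(2/r₁ − 1/a_t)] = 9.4977 km/s.
First burn Δv₁ = |v_p − v₁| = 2.358 km/s.
At r₂, v₂ = √(μ/r₂) = 2.57532 km/s.
Transfer-orbit speed at r₂: v_a = √[μ(2/r₂ − 1/a_t)] = 1.23581 km/s.
Second burn Δv₂ = |v₂ − v_a| = 1.340 km/s.
Total Δv = Δv₁ + Δv₂ = 3.698 km/s.

Δv = 3.70 km/s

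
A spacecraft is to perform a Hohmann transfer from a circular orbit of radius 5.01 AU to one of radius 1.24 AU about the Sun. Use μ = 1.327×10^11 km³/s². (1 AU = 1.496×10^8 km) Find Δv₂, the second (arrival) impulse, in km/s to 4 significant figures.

Δv₂ = 7.119 km/s

In km: r₁ = 5.01 × 1.496×10^8 = 7.49496×10^8 km; r₂ = 1.24 × 1.496×10^8 = 1.85504×10^8 km.
Semi-major axis of the transfer orbit: a_t = (7.49496×10^8 + 1.85504×10^8)/2 = 4.675×10^8 km.
On the circular orbit at r = 1.85504×10^8 km, v_c = √(μ/r) = 26.746 km/s.
Vis-viva on the transfer ellipse at r = 1.85504×10^8 km gives v_t = √[μ(2/r − 1/a_t)] = 33.865 km/s.
Δv₂ = |v_t − v_c| = |33.865 − 26.746| = 7.119 km/s.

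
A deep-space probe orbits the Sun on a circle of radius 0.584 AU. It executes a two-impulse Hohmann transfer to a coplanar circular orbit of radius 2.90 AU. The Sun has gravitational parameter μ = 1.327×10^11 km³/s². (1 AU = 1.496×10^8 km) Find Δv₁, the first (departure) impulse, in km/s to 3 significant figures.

Δv₁ = 11.3 km/s

In km: r₁ = 0.584 × 1.496×10^8 = 8.73664×10^7 km; r₂ = 2.90 × 1.496×10^8 = 4.3384×10^8 km.
Semi-major axis of the transfer orbit: a_t = (8.73664×10^7 + 4.3384×10^8)/2 = 2.606032×10^8 km.
On the circular orbit at r = 8.73664×10^7 km, v_c = √(μ/r) = 38.97 km/s.
Transfer-orbit speed at the same r (vis-viva, a = a_t): v_t = √[μ(2/r − 1/a_t)] = 50.28 km/s.
Δv₁ = |v_t − v_c| = |50.28 − 38.97| = 11.31 km/s.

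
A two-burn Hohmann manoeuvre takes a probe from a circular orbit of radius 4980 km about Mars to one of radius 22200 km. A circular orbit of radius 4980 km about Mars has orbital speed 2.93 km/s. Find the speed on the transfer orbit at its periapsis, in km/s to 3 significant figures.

From the circular-orbit relation v² = μ/r at r = 4980 km: μ = v²r = (2.93)² × 4980 = 42752.8 km³/s².
The Hohmann ellipse has a_t = (r₁ + r₂)/2 = 13590 km.
At periapsis, r = 4980 km.
From the vis-viva equation, v = √[μ(2/r − 1/a_t)] = 3.745 km/s.

v = 3.74 km/s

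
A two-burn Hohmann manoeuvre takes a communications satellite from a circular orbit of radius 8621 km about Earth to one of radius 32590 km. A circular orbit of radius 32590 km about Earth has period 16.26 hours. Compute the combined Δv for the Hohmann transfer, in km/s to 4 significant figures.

Δv = 2.988 km/s

From Kepler's third law T² = 4π²r³/μ at r = 32590 km, T = 16.26 hours = 16.26 × 3600 s = 58536 s: μ = 4π²r³/T² = 3.98811×10^5 km³/s².
The Hohmann ellipse has a_t = (r₁ + r₂)/2 = 20605.5 km.
Circular speed at r₁: v₁ = √(μ/r₁) = √(3.98811×10^5/8621) = 6.8015 km/s.
On the transfer ellipse at r₁, v² = μ(2/r − 1/a) gives v_p = √[μ(2/r₁ − 1/a_t)] = 8.5537 km/s.
First burn Δv₁ = |v_p − v₁| = 1.7522 km/s.
At r₂, v₂ = √(μ/r₂) = 3.4982 km/s.
Transfer-orbit speed at r₂: v_a = √[μ(2/r₂ − 1/a_t)] = 2.2627 km/s.
Second burn Δv₂ = |v₂ − v_a| = 1.2355 km/s.
Total Δv = Δv₁ + Δv₂ = 2.988 km/s.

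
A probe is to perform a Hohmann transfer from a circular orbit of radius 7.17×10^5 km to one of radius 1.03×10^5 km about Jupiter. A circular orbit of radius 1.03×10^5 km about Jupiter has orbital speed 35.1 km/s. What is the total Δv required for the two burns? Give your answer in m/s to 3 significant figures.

From the circular-orbit relation v² = μ/r at r = 1.03×10^5 km: μ = v²r = (35.1)² × 1.03×10^5 = 1.26897×10^8 km³/s².
Semi-major axis of the transfer orbit: a_t = (7.170×10^5 + 1.030×10^5)/2 = 4.100×10^5 km.
At r₁ the circular-orbit speed is v₁ = √(μ/r₁) = 13.3035 km/s.
On the transfer ellipse at r₁, vis-viva gives v_a = √[μ(2/r₁ − 1/a_t)] = 6.66796 km/s.
First burn Δv₁ = |v_a − v₁| = 6.6355 km/s.
At r₂, v₂ = √(μ/r₂) = 35.100 km/s.
Transfer-orbit speed at r₂: v_p = √[μ(2/r₂ − 1/a_t)] = 46.417 km/s.
Second burn Δv₂ = |v₂ − v_p| = 11.317 km/s.
Δv = Δv₁ + Δv₂ = 6.6355 + 11.317 = 17.95 km/s.

Δv = 18000 m/s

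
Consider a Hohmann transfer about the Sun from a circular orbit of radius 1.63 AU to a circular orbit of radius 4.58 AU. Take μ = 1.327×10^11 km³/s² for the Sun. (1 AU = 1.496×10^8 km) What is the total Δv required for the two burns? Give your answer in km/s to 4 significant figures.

Δv = 8.838 km/s

In km: r₁ = 1.63 × 1.496×10^8 = 2.43848×10^8 km; r₂ = 4.58 × 1.496×10^8 = 6.85168×10^8 km.
Transfer-ellipse semi-major axis a_t = (r₁ + r₂)/2 = (2.43848×10^8 + 6.85168×10^8)/2 = 4.64508×10^8 km.
Circular speed at r₁: v₁ = √(μ/r₁) = √(1.327×10^11/2.43848×10^8) = 23.3279 km/s.
On the transfer ellipse at r₁, vis-viva equation gives v_p = √[μ(2/r₁ − 1/a_t)] = 28.3320 km/s.
First burn Δv₁ = |v_p − v₁| = 5.0041 km/s.
At r₂, v₂ = √(μ/r₂) = 13.9167 km/s.
Transfer-orbit speed at r₂: v_a = √[μ(2/r₂ − 1/a_t)] = 10.0832 km/s.
Second burn Δv₂ = |v₂ − v_a| = 3.8335 km/s.
Δv = Δv₁ + Δv₂ = 5.0041 + 3.8335 = 8.838 km/s.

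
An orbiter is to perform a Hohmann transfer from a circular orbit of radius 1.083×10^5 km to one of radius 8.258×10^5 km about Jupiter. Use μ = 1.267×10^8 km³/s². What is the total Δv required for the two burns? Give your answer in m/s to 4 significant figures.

The Hohmann ellipse has a_t = (r₁ + r₂)/2 = 4.6705×10^5 km.
Circular speed at r₁: v₁ = √(μ/r₁) = √(1.267×10^8/1.083×10^5) = 34.20 km/s.
Transfer-orbit speed at r₁ (v² = μ(2/r − 1/a)): v_p = √[μ(2/r₁ − 1/a_t)] = 45.48 km/s.
First burn Δv₁ = |v_p − v₁| = 11.28 km/s.
Circular speed at r₂: v₂ = √(μ/r₂) = 12.387 km/s.
Transfer-orbit speed at r₂: v_a = √[μ(2/r₂ − 1/a_t)] = 5.9646 km/s.
Second burn Δv₂ = |v₂ − v_a| = 6.422 km/s.
Δv = Δv₁ + Δv₂ = 11.28 + 6.422 = 17.70 km/s.

Δv = 17700 m/s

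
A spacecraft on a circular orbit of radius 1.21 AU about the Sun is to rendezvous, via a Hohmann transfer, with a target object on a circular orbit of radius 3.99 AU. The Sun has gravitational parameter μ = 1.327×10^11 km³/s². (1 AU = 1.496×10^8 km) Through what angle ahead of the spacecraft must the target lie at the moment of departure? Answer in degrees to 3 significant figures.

In km: r₁ = 1.21 × 1.496×10^8 = 1.81016×10^8 km; r₂ = 3.99 × 1.496×10^8 = 5.96904×10^8 km.
Transfer-ellipse semi-major axis a_t = (r₁ + r₂)/2 = (1.81016×10^8 + 5.96904×10^8)/2 = 3.8896×10^8 km.
The half-period of the transfer ellipse is t = π√(a_t³/μ) = 6.6156×10^7 s.
Target angular speed ω₂ = √(μ/r₂³) = 2.4979×10^-8 rad/s.
Angle swept by the target during transfer: ω₂·t = 1.6525 rad = 94.68°.
The spacecraft traverses 180° on the transfer ellipse, so the target must lead by 180° − 94.68° = 85.3°.

φ = 85.3°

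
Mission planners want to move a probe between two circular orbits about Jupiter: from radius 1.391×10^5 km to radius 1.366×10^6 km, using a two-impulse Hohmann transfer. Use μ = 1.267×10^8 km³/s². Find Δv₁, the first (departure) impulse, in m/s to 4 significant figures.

Δv₁ = 10480 m/s

The Hohmann ellipse has a_t = (r₁ + r₂)/2 = 7.5255×10^5 km.
Circular speed at r = 1.391×10^5 km: v_c = √(μ/r) = 30.18 km/s.
Transfer-orbit speed at the same r (vis-viva, a = a_t): v_t = √[μ(2/r − 1/a_t)] = 40.66 km/s.
Δv₁ = |v_t − v_c| = |40.66 − 30.18| = 10.48 km/s.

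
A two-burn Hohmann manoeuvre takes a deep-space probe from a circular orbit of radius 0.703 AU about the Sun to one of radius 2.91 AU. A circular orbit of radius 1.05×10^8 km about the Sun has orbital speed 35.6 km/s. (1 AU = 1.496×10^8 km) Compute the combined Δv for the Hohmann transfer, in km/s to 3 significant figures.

From the circular-orbit relation v² = μ/r at r = 1.05×10^8 km: μ = v²r = (35.6)² × 1.05×10^8 = 1.33073×10^11 km³/s².
In km: r₁ = 0.703 × 1.496×10^8 = 1.051688×10^8 km; r₂ = 2.91 × 1.496×10^8 = 4.35336×10^8 km.
The Hohmann ellipse has a_t = (r₁ + r₂)/2 = 2.702524×10^8 km.
At r₁ the circular-orbit speed is v₁ = √(μ/r₁) = 35.571 km/s.
On the transfer ellipse at r₁, vis-viva equation gives v_p = √[μ(2/r₁ − 1/a_t)] = 45.147 km/s.
First burn Δv₁ = |v_p − v₁| = 9.576 km/s.
Circular speed at r₂: v₂ = √(μ/r₂) = 17.484 km/s.
Transfer-orbit speed at r₂: v_a = √[μ(2/r₂ − 1/a_t)] = 10.907 km/s.
Second burn Δv₂ = |v₂ − v_a| = 6.577 km/s.
Δv = Δv₁ + Δv₂ = 9.576 + 6.577 = 16.15 km/s.

Δv = 16.2 km/s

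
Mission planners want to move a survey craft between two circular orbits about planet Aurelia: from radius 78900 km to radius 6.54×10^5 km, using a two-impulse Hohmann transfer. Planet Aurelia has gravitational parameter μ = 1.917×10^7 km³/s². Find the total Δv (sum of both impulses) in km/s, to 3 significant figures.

Semi-major axis of the transfer orbit: a_t = (78900 + 6.540×10^5)/2 = 3.6645×10^5 km.
Circular speed at r₁: v₁ = √(μ/r₁) = √(1.917×10^7/78900) = 15.5874 km/s.
On the transfer ellipse at r₁, vis-viva equation gives v_p = √[μ(2/r₁ − 1/a_t)] = 20.8235 km/s.
First burn Δv₁ = |v_p − v₁| = 5.236 km/s.
Circular speed at r₂: v₂ = √(μ/r₂) = 5.414 km/s.
Transfer-orbit speed at r₂: v_a = √[μ(2/r₂ − 1/a_t)] = 2.512 km/s.
Second burn Δv₂ = |v₂ − v_a| = 2.902 km/s.
Δv = Δv₁ + Δv₂ = 5.236 + 2.902 = 8.138 km/s.

Δv = 8.14 km/s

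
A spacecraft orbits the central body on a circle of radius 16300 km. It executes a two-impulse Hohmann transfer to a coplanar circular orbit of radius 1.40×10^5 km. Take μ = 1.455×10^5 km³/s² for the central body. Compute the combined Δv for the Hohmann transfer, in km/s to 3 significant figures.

Δv = 1.57 km/s

The Hohmann ellipse has a_t = (r₁ + r₂)/2 = 78150 km.
At r₁ the circular-orbit speed is v₁ = √(μ/r₁) = 2.988 km/s.
Transfer-orbit speed at r₁ (vis-viva equation): v_p = √[μ(2/r₁ − 1/a_t)] = 3.999 km/s.
First burn Δv₁ = |v_p − v₁| = 1.011 km/s.
At r₂, v₂ = √(μ/r₂) = 1.0195 km/s.
Transfer-orbit speed at r₂: v_a = √[μ(2/r₂ − 1/a_t)] = 0.46558 km/s.
Second burn Δv₂ = |v₂ − v_a| = 0.5539 km/s.
Δv = Δv₁ + Δv₂ = 1.011 + 0.5539 = 1.565 km/s.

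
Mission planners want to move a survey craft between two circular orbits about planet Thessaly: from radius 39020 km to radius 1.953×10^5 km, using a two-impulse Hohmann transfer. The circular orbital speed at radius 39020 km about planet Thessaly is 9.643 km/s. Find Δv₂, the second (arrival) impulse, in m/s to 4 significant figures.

From the circular-orbit relation v² = μ/r at r = 39020 km: μ = v²r = (9.643)² × 39020 = 3.62837×10^6 km³/s².
Transfer-ellipse semi-major axis a_t = (r₁ + r₂)/2 = (39020 + 1.953×10^5)/2 = 1.1716×10^5 km.
On the circular orbit at r = 1.953×10^5 km, v_c = √(μ/r) = 4.310 km/s.
Vis-viva on the transfer ellipse at r = 1.953×10^5 km gives v_t = √[μ(2/r − 1/a_t)] = 2.487 km/s.
Δv₂ = |v_t − v_c| = |2.487 − 4.310| = 1.823 km/s.

Δv₂ = 1823 m/s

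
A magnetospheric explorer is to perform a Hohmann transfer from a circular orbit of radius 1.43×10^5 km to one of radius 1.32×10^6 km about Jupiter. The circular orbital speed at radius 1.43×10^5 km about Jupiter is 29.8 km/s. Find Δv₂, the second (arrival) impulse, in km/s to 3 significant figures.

Δv₂ = 5.47 km/s

From the circular-orbit relation v² = μ/r at r = 1.43×10^5 km: μ = v²r = (29.8)² × 1.43×10^5 = 1.26990×10^8 km³/s².
Semi-major axis of the transfer orbit: a_t = (1.430×10^5 + 1.320×10^6)/2 = 7.315×10^5 km.
Circular speed at r = 1.320×10^6 km: v_c = √(μ/r) = 9.8084 km/s.
Transfer-orbit speed at the same r (vis-viva, a = a_t): v_t = √[μ(2/r − 1/a_t)] = 4.3367 km/s.
Δv₂ = |v_t − v_c| = |4.3367 − 9.8084| = 5.472 km/s.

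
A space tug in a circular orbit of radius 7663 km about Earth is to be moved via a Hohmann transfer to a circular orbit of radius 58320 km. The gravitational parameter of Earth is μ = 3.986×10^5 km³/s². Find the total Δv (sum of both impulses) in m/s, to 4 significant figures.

Semi-major axis of the transfer orbit: a_t = (7663 + 58320)/2 = 32991.5 km.
At r₁ the circular-orbit speed is v₁ = √(μ/r₁) = 7.212 km/s.
Transfer-orbit speed at r₁ (vis-viva equation): v_p = √[μ(2/r₁ − 1/a_t)] = 9.589 km/s.
First burn Δv₁ = |v_p − v₁| = 2.377 km/s.
Circular speed at r₂: v₂ = √(μ/r₂) = 2.614 km/s.
Transfer-orbit speed at r₂: v_a = √[μ(2/r₂ − 1/a_t)] = 1.260 km/s.
Second burn Δv₂ = |v₂ − v_a| = 1.354 km/s.
Δv = Δv₁ + Δv₂ = 2.377 + 1.354 = 3.731 km/s.

Δv = 3731 m/s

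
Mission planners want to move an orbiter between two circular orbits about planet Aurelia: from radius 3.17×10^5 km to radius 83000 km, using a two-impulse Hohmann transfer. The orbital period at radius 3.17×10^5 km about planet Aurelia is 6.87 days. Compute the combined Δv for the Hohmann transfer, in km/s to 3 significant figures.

From Kepler's third law T² = 4π²r³/μ at r = 3.17×10^5 km, T = 6.87 days = 6.87 × 86400 s = 5.93568×10^5 s: μ = 4π²r³/T² = 3.56941×10^6 km³/s².
The Hohmann ellipse has a_t = (r₁ + r₂)/2 = 2.000×10^5 km.
At r₁ the circular-orbit speed is v₁ = √(μ/r₁) = 3.356 km/s.
On the transfer ellipse at r₁, vis-viva gives v_a = √[μ(2/r₁ − 1/a_t)] = 2.162 km/s.
First burn Δv₁ = |v_a − v₁| = 1.194 km/s.
Circular speed at r₂: v₂ = √(μ/r₂) = 6.558 km/s.
Transfer-orbit speed at r₂: v_p = √[μ(2/r₂ − 1/a_t)] = 8.256 km/s.
Second burn Δv₂ = |v₂ − v_p| = 1.698 km/s.
Total Δv = Δv₁ + Δv₂ = 2.892 km/s.

Δv = 2.89 km/s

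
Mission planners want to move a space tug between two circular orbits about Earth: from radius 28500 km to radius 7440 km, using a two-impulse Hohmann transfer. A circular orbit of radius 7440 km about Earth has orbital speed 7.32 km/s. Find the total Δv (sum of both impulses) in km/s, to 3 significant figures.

From the circular-orbit relation v² = μ/r at r = 7440 km: μ = v²r = (7.32)² × 7440 = 3.98653×10^5 km³/s².
Transfer-ellipse semi-major axis a_t = (r₁ + r₂)/2 = (28500 + 7440)/2 = 17970 km.
Circular speed at r₁: v₁ = √(μ/r₁) = √(3.98653×10^5/28500) = 3.74003 km/s.
On the transfer ellipse at r₁, vis-viva equation gives v_a = √[μ(2/r₁ − 1/a_t)] = 2.40651 km/s.
First burn Δv₁ = |v_a − v₁| = 1.334 km/s.
At r₂, v₂ = √(μ/r₂) = 7.320 km/s.
Transfer-orbit speed at r₂: v_p = √[μ(2/r₂ − 1/a_t)] = 9.218 km/s.
Second burn Δv₂ = |v₂ − v_p| = 1.898 km/s.
Total Δv = Δv₁ + Δv₂ = 3.232 km/s.

Δv = 3.23 km/s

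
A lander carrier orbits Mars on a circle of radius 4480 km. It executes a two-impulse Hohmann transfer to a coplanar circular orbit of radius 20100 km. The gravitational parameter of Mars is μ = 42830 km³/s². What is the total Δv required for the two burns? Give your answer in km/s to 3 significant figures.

The Hohmann ellipse has a_t = (r₁ + r₂)/2 = 12290 km.
Circular speed at r₁: v₁ = √(μ/r₁) = √(42830/4480) = 3.0920 km/s.
On the transfer ellipse at r₁, vis-viva gives v_p = √[μ(2/r₁ − 1/a_t)] = 3.9542 km/s.
First burn Δv₁ = |v_p − v₁| = 0.8622 km/s.
Circular speed at r₂: v₂ = √(μ/r₂) = 1.4597 km/s.
Transfer-orbit speed at r₂: v_a = √[μ(2/r₂ − 1/a_t)] = 0.88133 km/s.
Second burn Δv₂ = |v₂ − v_a| = 0.5784 km/s.
Total Δv = Δv₁ + Δv₂ = 1.441 km/s.

Δv = 1.44 km/s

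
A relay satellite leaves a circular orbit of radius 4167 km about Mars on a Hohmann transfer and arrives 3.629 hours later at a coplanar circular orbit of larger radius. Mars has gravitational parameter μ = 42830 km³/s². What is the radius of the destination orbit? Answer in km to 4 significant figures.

Transfer time t = 3.629 hours = 13064.4 s, and t = π√(a_t³/μ).
So a_t = (μ t²/π²)^(1/3) = (42830 × (13064.4)² / π²)^(1/3) = 9047.8 km.
Since a_t = (r₁ + r₂)/2, r₂ = 2a_t − r₁ = 2×9047.8 − 4167 = 13928.6 km.

r₂ = 13930 km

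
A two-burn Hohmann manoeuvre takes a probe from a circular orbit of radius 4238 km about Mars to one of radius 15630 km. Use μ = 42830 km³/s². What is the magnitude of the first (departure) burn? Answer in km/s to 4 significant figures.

The Hohmann ellipse has a_t = (r₁ + r₂)/2 = 9934 km.
On the circular orbit at r = 4238 km, v_c = √(μ/r) = 3.1790 km/s.
Vis-viva on the transfer ellipse at r = 4238 km gives v_t = √[μ(2/r − 1/a_t)] = 3.9876 km/s.
Δv₁ = |v_t − v_c| = |3.9876 − 3.1790| = 0.8086 km/s.

Δv₁ = 0.8086 km/s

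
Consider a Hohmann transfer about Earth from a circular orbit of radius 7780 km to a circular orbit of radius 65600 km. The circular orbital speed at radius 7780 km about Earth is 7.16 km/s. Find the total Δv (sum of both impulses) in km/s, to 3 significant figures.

Δv = 3.74 km/s

From the circular-orbit relation v² = μ/r at r = 7780 km: μ = v²r = (7.16)² × 7780 = 3.98846×10^5 km³/s².
Transfer-ellipse semi-major axis a_t = (r₁ + r₂)/2 = (7780 + 65600)/2 = 36690 km.
At r₁ the circular-orbit speed is v₁ = √(μ/r₁) = 7.160 km/s.
On the transfer ellipse at r₁, v² = μ(2/r − 1/a) gives v_p = √[μ(2/r₁ − 1/a_t)] = 9.574 km/s.
First burn Δv₁ = |v_p − v₁| = 2.414 km/s.
Circular speed at r₂: v₂ = √(μ/r₂) = 2.4658 km/s.
Transfer-orbit speed at r₂: v_a = √[μ(2/r₂ − 1/a_t)] = 1.1354 km/s.
Second burn Δv₂ = |v₂ − v_a| = 1.330 km/s.
Δv = Δv₁ + Δv₂ = 2.414 + 1.330 = 3.744 km/s.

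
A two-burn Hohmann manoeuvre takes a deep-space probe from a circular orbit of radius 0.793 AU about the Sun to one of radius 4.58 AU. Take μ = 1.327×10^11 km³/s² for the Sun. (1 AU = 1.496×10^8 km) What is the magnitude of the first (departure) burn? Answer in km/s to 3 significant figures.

Δv₁ = 10.2 km/s

In km: r₁ = 0.793 × 1.496×10^8 = 1.186328×10^8 km; r₂ = 4.58 × 1.496×10^8 = 6.85168×10^8 km.
The Hohmann ellipse has a_t = (r₁ + r₂)/2 = 4.019004×10^8 km.
On the circular orbit at r = 1.186328×10^8 km, v_c = √(μ/r) = 33.45 km/s.
Vis-viva on the transfer ellipse at r = 1.186328×10^8 km gives v_t = √[μ(2/r − 1/a_t)] = 43.67 km/s.
Δv₁ = |v_t − v_c| = |43.67 − 33.45| = 10.22 km/s.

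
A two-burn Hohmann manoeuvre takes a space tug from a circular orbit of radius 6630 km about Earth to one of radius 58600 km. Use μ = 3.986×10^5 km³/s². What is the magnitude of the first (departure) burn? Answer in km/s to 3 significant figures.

The Hohmann ellipse has a_t = (r₁ + r₂)/2 = 32615 km.
Circular speed at r = 6630 km: v_c = √(μ/r) = 7.75375 km/s.
Vis-viva on the transfer ellipse at r = 6630 km gives v_t = √[μ(2/r − 1/a_t)] = 10.3933 km/s.
Δv₁ = |v_t − v_c| = |10.3933 − 7.75375| = 2.640 km/s.

Δv₁ = 2.64 km/s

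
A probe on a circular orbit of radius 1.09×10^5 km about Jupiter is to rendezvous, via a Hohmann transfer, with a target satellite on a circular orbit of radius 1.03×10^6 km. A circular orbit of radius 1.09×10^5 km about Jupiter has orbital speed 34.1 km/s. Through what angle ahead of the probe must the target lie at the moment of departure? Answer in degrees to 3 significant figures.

φ = 106°

From the circular-orbit relation v² = μ/r at r = 1.09×10^5 km: μ = v²r = (34.1)² × 1.09×10^5 = 1.26746×10^8 km³/s².
Transfer-ellipse semi-major axis a_t = (r₁ + r₂)/2 = (1.090×10^5 + 1.030×10^6)/2 = 5.695×10^5 km.
Transfer time t = π√(a_t³/μ) = 1.1993×10^5 s.
The target's mean motion on its circular orbit is ω₂ = √(μ/r₂³) = 1.0770×10^-5 rad/s.
Angle swept by the target during transfer: ω₂·t = 1.2916 rad = 74.00°.
The probe traverses 180° on the transfer ellipse, so the target must lead by 180° − 74.00° = 106°.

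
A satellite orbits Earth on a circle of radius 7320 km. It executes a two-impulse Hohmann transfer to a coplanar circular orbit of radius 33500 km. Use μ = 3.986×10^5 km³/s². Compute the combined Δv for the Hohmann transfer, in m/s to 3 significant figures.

Δv = 3460 m/s

Transfer-ellipse semi-major axis a_t = (r₁ + r₂)/2 = (7320 + 33500)/2 = 20410 km.
At r₁ the circular-orbit speed is v₁ = √(μ/r₁) = 7.3793 km/s.
On the transfer ellipse at r₁, vis-viva gives v_p = √[μ(2/r₁ − 1/a_t)] = 9.4540 km/s.
First burn Δv₁ = |v_p − v₁| = 2.0747 km/s.
At r₂, v₂ = √(μ/r₂) = 3.44942 km/s.
Transfer-orbit speed at r₂: v_a = √[μ(2/r₂ − 1/a_t)] = 2.06576 km/s.
Second burn Δv₂ = |v₂ − v_a| = 1.3837 km/s.
Δv = Δv₁ + Δv₂ = 2.0747 + 1.3837 = 3.458 km/s.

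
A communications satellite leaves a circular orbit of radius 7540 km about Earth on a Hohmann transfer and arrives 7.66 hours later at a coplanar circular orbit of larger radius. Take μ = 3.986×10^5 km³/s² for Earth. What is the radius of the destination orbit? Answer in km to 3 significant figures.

r₂ = 55100 km

Transfer time t = 7.66 hours = 27576 s, and t = π√(a_t³/μ).
So a_t = (μ t²/π²)^(1/3) = (3.986×10^5 × (27576)² / π²)^(1/3) = 31316 km.
Since a_t = (r₁ + r₂)/2, r₂ = 2a_t − r₁ = 2×31316 − 7540 = 55092 km.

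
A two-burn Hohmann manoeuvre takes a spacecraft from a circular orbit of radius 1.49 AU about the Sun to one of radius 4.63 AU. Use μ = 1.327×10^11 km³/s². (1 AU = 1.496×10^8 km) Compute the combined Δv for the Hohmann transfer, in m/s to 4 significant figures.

In km: r₁ = 1.49 × 1.496×10^8 = 2.22904×10^8 km; r₂ = 4.63 × 1.496×10^8 = 6.92648×10^8 km.
Semi-major axis of the transfer orbit: a_t = (2.22904×10^8 + 6.92648×10^8)/2 = 4.57776×10^8 km.
At r₁ the circular-orbit speed is v₁ = √(μ/r₁) = 24.3993 km/s.
On the transfer ellipse at r₁, vis-viva equation gives v_p = √[μ(2/r₁ − 1/a_t)] = 30.0128 km/s.
First burn Δv₁ = |v_p − v₁| = 5.6135 km/s.
Circular speed at r₂: v₂ = √(μ/r₂) = 13.84137 km/s.
Transfer-orbit speed at r₂: v_a = √[μ(2/r₂ − 1/a_t)] = 9.658542 km/s.
Second burn Δv₂ = |v₂ − v_a| = 4.1828 km/s.
Total Δv = Δv₁ + Δv₂ = 9.796 km/s.

Δv = 9796 m/s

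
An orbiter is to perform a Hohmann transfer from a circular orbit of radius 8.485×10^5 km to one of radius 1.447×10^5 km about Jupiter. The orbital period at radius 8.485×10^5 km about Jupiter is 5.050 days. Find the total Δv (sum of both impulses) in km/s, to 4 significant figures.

From Kepler's third law T² = 4π²r³/μ at r = 8.485×10^5 km, T = 5.050 days = 5.050 × 86400 s = 4.3632×10^5 s: μ = 4π²r³/T² = 1.26679×10^8 km³/s².
Transfer-ellipse semi-major axis a_t = (r₁ + r₂)/2 = (8.485×10^5 + 1.447×10^5)/2 = 4.966×10^5 km.
Circular speed at r₁: v₁ = √(μ/r₁) = √(1.26679×10^8/8.485×10^5) = 12.219 km/s.
Transfer-orbit speed at r₁ (v² = μ(2/r − 1/a)): v_a = √[μ(2/r₁ − 1/a_t)] = 6.5956 km/s.
First burn Δv₁ = |v_a − v₁| = 5.623 km/s.
At r₂, v₂ = √(μ/r₂) = 29.588 km/s.
Transfer-orbit speed at r₂: v_p = √[μ(2/r₂ − 1/a_t)] = 38.676 km/s.
Second burn Δv₂ = |v₂ − v_p| = 9.088 km/s.
Δv = Δv₁ + Δv₂ = 5.623 + 9.088 = 14.71 km/s.

Δv = 14.71 km/s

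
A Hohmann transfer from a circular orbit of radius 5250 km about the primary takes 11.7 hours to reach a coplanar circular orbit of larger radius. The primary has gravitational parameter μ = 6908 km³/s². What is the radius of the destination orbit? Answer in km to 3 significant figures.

Transfer time t = 11.7 hours = 42120 s, and t = π√(a_t³/μ).
So a_t = (μ t²/π²)^(1/3) = (6908 × (42120)² / π²)^(1/3) = 10748 km.
Since a_t = (r₁ + r₂)/2, r₂ = 2a_t − r₁ = 2×10748 − 5250 = 16246 km.

r₂ = 16200 km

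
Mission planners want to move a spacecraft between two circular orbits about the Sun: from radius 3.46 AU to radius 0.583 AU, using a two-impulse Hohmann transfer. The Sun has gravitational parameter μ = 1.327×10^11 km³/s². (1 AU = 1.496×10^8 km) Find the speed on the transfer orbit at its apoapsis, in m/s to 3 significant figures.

In km: r₁ = 3.46 × 1.496×10^8 = 5.17616×10^8 km; r₂ = 0.583 × 1.496×10^8 = 8.72168×10^7 km.
Transfer-ellipse semi-major axis a_t = (r₁ + r₂)/2 = (5.17616×10^8 + 8.72168×10^7)/2 = 3.024164×10^8 km.
At apoapsis, r = 5.17616×10^8 km.
Vis-viva: v = √[μ(2/r − 1/a_t)] = √[1.327×10^11 × (2/5.17616×10^8 − 1/3.024164×10^8)] = 8.599 km/s.

v = 8600 m/s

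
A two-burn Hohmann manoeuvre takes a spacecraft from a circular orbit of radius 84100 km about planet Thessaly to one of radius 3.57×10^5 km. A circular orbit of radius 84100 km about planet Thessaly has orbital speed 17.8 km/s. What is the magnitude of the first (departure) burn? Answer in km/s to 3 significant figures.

From the circular-orbit relation v² = μ/r at r = 84100 km: μ = v²r = (17.8)² × 84100 = 2.66462×10^7 km³/s².
Semi-major axis of the transfer orbit: a_t = (84100 + 3.570×10^5)/2 = 2.2055×10^5 km.
Circular speed at r = 84100 km: v_c = √(μ/r) = 17.800 km/s.
Vis-viva on the transfer ellipse at r = 84100 km gives v_t = √[μ(2/r − 1/a_t)] = 22.646 km/s.
Δv₁ = |v_t − v_c| = |22.646 − 17.800| = 4.846 km/s.

Δv₁ = 4.85 km/s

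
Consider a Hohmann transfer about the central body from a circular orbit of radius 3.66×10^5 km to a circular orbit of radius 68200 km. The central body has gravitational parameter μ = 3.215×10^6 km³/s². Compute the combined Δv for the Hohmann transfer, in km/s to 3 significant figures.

Semi-major axis of the transfer orbit: a_t = (3.660×10^5 + 68200)/2 = 2.171×10^5 km.
Circular speed at r₁: v₁ = √(μ/r₁) = √(3.215×10^6/3.660×10^5) = 2.9638 km/s.
Transfer-orbit speed at r₁ (v² = μ(2/r − 1/a)): v_a = √[μ(2/r₁ − 1/a_t)] = 1.6612 km/s.
First burn Δv₁ = |v_a − v₁| = 1.3026 km/s.
Circular speed at r₂: v₂ = √(μ/r₂) = 6.8659 km/s.
Transfer-orbit speed at r₂: v_p = √[μ(2/r₂ − 1/a_t)] = 8.9147 km/s.
Second burn Δv₂ = |v₂ − v_p| = 2.0488 km/s.
Δv = Δv₁ + Δv₂ = 1.3026 + 2.0488 = 3.351 km/s.

Δv = 3.35 km/s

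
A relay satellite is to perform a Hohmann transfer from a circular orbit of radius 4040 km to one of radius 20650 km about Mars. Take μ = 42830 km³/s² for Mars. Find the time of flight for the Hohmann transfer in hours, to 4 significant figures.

The Hohmann ellipse has a_t = (r₁ + r₂)/2 = 12345 km.
By Kepler's third law the transfer-orbit period is T = 2π√(a_t³/μ), so t = T/2 = 20822 s.
Converting: 20822 s ÷ 3600 s/hour = 5.784 hours.

t = 5.784 hours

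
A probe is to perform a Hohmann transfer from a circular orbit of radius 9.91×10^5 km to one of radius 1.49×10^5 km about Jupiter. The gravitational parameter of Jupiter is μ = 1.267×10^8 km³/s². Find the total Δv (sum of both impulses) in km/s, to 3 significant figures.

Transfer-ellipse semi-major axis a_t = (r₁ + r₂)/2 = (9.910×10^5 + 1.490×10^5)/2 = 5.700×10^5 km.
Circular speed at r₁: v₁ = √(μ/r₁) = √(1.267×10^8/9.910×10^5) = 11.30711 km/s.
Transfer-orbit speed at r₁ (vis-viva): v_a = √[μ(2/r₁ − 1/a_t)] = 5.781056 km/s.
First burn Δv₁ = |v_a − v₁| = 5.5261 km/s.
Circular speed at r₂: v₂ = √(μ/r₂) = 29.1605 km/s.
Transfer-orbit speed at r₂: v_p = √[μ(2/r₂ − 1/a_t)] = 38.4498 km/s.
Second burn Δv₂ = |v₂ − v_p| = 9.2893 km/s.
Total Δv = Δv₁ + Δv₂ = 14.82 km/s.

Δv = 14.8 km/s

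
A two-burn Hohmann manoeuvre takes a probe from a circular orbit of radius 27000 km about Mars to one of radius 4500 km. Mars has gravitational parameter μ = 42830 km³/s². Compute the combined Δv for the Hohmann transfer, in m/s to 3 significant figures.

The Hohmann ellipse has a_t = (r₁ + r₂)/2 = 15750 km.
At r₁ the circular-orbit speed is v₁ = √(μ/r₁) = 1.259483 km/s.
Transfer-orbit speed at r₁ (v² = μ(2/r − 1/a)): v_a = √[μ(2/r₁ − 1/a_t)] = 0.6732217 km/s.
First burn Δv₁ = |v_a − v₁| = 0.586261 km/s.
Circular speed at r₂: v₂ = √(μ/r₂) = 3.0850896 km/s.
Transfer-orbit speed at r₂: v_p = √[μ(2/r₂ − 1/a_t)] = 4.0393304 km/s.
Second burn Δv₂ = |v₂ − v_p| = 0.954241 km/s.
Δv = Δv₁ + Δv₂ = 0.586261 + 0.954241 = 1.541 km/s.

Δv = 1540 m/s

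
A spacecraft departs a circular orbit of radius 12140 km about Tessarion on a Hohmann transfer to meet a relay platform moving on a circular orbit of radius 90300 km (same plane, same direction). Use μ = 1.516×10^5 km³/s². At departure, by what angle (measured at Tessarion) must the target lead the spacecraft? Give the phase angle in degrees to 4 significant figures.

φ = 103.1°

The Hohmann ellipse has a_t = (r₁ + r₂)/2 = 51220 km.
The half-period of the transfer ellipse is t = π√(a_t³/μ) = 93532 s.
The target's mean motion on its circular orbit is ω₂ = √(μ/r₂³) = 1.4349×10^-5 rad/s.
Angle swept by the target during transfer: ω₂·t = 1.3421 rad = 76.90°.
The spacecraft traverses 180° on the transfer ellipse, so the target must lead by 180° − 76.90° = 103.1°.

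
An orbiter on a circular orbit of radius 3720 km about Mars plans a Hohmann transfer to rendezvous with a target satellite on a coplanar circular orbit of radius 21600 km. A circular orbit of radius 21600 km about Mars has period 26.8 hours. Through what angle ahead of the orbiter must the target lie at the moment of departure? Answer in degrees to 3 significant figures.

From Kepler's third law T² = 4π²r³/μ at r = 21600 km, T = 26.8 hours = 26.8 × 3600 s = 96480 s: μ = 4π²r³/T² = 42741.2 km³/s².
Transfer-ellipse semi-major axis a_t = (r₁ + r₂)/2 = (3720 + 21600)/2 = 12660 km.
Transfer time t = π√(a_t³/μ) = 21646 s.
Target angular speed ω₂ = √(μ/r₂³) = 6.5124×10^-5 rad/s.
Angle swept by the target during transfer: ω₂·t = 1.4097 rad = 80.77°.
The orbiter traverses 180° on the transfer ellipse, so the target must lead by 180° − 80.77° = 99.2°.

φ = 99.2°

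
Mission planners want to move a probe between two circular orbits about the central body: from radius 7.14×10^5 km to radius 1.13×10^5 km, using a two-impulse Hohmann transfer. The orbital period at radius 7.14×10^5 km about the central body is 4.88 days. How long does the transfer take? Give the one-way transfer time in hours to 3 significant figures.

From Kepler's third law T² = 4π²r³/μ at r = 7.14×10^5 km, T = 4.88 days = 4.88 × 86400 s = 4.21632×10^5 s: μ = 4π²r³/T² = 8.08327×10^7 km³/s².
The Hohmann ellipse has a_t = (r₁ + r₂)/2 = 4.135×10^5 km.
Transfer time t = π√(a_t³/μ) = π√((4.135×10^5)³ / 8.08327×10^7) = 92910 s.
Converting: 92910 s ÷ 3600 s/hour = 25.8 hours.

t = 25.8 hours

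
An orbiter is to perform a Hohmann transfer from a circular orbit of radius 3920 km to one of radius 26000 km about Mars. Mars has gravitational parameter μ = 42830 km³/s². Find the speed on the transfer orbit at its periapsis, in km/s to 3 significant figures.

Transfer-ellipse semi-major axis a_t = (r₁ + r₂)/2 = (3920 + 26000)/2 = 14960 km.
The periapsis of the transfer ellipse is at r = 3920 km.
Applying v² = μ(2/r − 1/a_t): v = 4.358 km/s.

v = 4.36 km/s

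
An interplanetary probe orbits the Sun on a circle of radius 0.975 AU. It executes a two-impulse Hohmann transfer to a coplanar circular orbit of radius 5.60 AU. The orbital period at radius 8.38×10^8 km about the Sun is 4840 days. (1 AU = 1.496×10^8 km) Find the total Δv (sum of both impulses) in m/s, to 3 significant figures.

From Kepler's third law T² = 4π²r³/μ at r = 8.38×10^8 km, T = 4840 days = 4840 × 86400 s = 4.18176×10^8 s: μ = 4π²r³/T² = 1.32854×10^11 km³/s².
In km: r₁ = 0.975 × 1.496×10^8 = 1.4586×10^8 km; r₂ = 5.60 × 1.496×10^8 = 8.3776×10^8 km.
The Hohmann ellipse has a_t = (r₁ + r₂)/2 = 4.9181×10^8 km.
At r₁ the circular-orbit speed is v₁ = √(μ/r₁) = 30.180 km/s.
On the transfer ellipse at r₁, vis-viva gives v_p = √[μ(2/r₁ − 1/a_t)] = 39.389 km/s.
First burn Δv₁ = |v_p − v₁| = 9.209 km/s.
At r₂, v₂ = √(μ/r₂) = 12.593 km/s.
Transfer-orbit speed at r₂: v_a = √[μ(2/r₂ − 1/a_t)] = 6.8580 km/s.
Second burn Δv₂ = |v₂ − v_a| = 5.735 km/s.
Total Δv = Δv₁ + Δv₂ = 14.94 km/s.

Δv = 14900 m/s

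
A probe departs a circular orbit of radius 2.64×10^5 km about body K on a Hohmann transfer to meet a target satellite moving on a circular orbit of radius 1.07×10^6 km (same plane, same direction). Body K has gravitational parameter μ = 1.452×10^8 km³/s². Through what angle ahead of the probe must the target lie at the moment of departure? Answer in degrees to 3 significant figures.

Semi-major axis of the transfer orbit: a_t = (2.640×10^5 + 1.070×10^6)/2 = 6.670×10^5 km.
The half-period of the transfer ellipse is t = π√(a_t³/μ) = 1.4202×10^5 s.
Target angular speed ω₂ = √(μ/r₂³) = 1.0887×10^-5 rad/s.
Angle swept by the target during transfer: ω₂·t = 1.5462 rad = 88.59°.
The probe traverses 180° on the transfer ellipse, so the target must lead by 180° − 88.59° = 91.4°.

φ = 91.4°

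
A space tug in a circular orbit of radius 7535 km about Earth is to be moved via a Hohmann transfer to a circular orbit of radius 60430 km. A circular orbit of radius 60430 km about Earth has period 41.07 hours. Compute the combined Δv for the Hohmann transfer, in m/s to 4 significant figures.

From Kepler's third law T² = 4π²r³/μ at r = 60430 km, T = 41.07 hours = 41.07 × 3600 s = 1.47852×10^5 s: μ = 4π²r³/T² = 3.98532×10^5 km³/s².
The Hohmann ellipse has a_t = (r₁ + r₂)/2 = 33982.5 km.
Circular speed at r₁: v₁ = √(μ/r₁) = √(3.98532×10^5/7535) = 7.2726 km/s.
On the transfer ellipse at r₁, vis-viva equation gives v_p = √[μ(2/r₁ − 1/a_t)] = 9.6981 km/s.
First burn Δv₁ = |v_p − v₁| = 2.4255 km/s.
At r₂, v₂ = √(μ/r₂) = 2.5681 km/s.
Transfer-orbit speed at r₂: v_a = √[μ(2/r₂ − 1/a_t)] = 1.2093 km/s.
Second burn Δv₂ = |v₂ − v_a| = 1.3588 km/s.
Total Δv = Δv₁ + Δv₂ = 3.784 km/s.

Δv = 3784 m/s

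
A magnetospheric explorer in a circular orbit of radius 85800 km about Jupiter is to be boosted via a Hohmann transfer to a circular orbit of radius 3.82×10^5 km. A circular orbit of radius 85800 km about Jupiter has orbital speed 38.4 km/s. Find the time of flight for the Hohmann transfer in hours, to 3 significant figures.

From the circular-orbit relation v² = μ/r at r = 85800 km: μ = v²r = (38.4)² × 85800 = 1.26517×10^8 km³/s².
Semi-major axis of the transfer orbit: a_t = (85800 + 3.820×10^5)/2 = 2.339×10^5 km.
Half the transfer-orbit period gives t = π√(a_t³/μ) = 31600 s.
Converting: 31600 s ÷ 3600 s/hour = 8.78 hours.

t = 8.78 hours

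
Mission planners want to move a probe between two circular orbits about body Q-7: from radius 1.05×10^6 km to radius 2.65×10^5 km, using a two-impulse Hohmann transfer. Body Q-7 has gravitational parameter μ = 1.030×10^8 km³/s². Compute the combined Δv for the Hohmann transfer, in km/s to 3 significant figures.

Δv = 8.82 km/s

The Hohmann ellipse has a_t = (r₁ + r₂)/2 = 6.575×10^5 km.
At r₁ the circular-orbit speed is v₁ = √(μ/r₁) = 9.904 km/s.
On the transfer ellipse at r₁, v² = μ(2/r − 1/a) gives v_a = √[μ(2/r₁ − 1/a_t)] = 6.288 km/s.
First burn Δv₁ = |v_a − v₁| = 3.616 km/s.
Circular speed at r₂: v₂ = √(μ/r₂) = 19.715 km/s.
Transfer-orbit speed at r₂: v_p = √[μ(2/r₂ − 1/a_t)] = 24.914 km/s.
Second burn Δv₂ = |v₂ − v_p| = 5.199 km/s.
Total Δv = Δv₁ + Δv₂ = 8.815 km/s.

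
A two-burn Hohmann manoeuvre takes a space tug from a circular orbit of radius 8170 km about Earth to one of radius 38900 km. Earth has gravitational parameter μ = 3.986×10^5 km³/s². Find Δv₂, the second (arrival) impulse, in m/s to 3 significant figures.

Δv₂ = 1320 m/s

Transfer-ellipse semi-major axis a_t = (r₁ + r₂)/2 = (8170 + 38900)/2 = 23535 km.
On the circular orbit at r = 38900 km, v_c = √(μ/r) = 3.201 km/s.
Vis-viva on the transfer ellipse at r = 38900 km gives v_t = √[μ(2/r − 1/a_t)] = 1.886 km/s.
Δv₂ = |v_t − v_c| = |1.886 − 3.201| = 1.315 km/s.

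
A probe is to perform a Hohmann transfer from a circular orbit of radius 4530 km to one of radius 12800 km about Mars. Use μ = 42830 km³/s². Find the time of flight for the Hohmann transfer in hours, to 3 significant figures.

t = 3.40 hours

The Hohmann ellipse has a_t = (r₁ + r₂)/2 = 8665 km.
By Kepler's third law the transfer-orbit period is T = 2π√(a_t³/μ), so t = T/2 = 12240 s.
Converting: 12240 s ÷ 3600 s/hour = 3.40 hours.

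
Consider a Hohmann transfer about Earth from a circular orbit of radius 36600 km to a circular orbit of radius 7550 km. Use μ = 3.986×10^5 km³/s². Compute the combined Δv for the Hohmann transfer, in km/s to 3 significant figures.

Δv = 3.46 km/s

Semi-major axis of the transfer orbit: a_t = (36600 + 7550)/2 = 22075 km.
At r₁ the circular-orbit speed is v₁ = √(μ/r₁) = 3.300 km/s.
Transfer-orbit speed at r₁ (vis-viva): v_a = √[μ(2/r₁ − 1/a_t)] = 1.930 km/s.
First burn Δv₁ = |v_a − v₁| = 1.370 km/s.
At r₂, v₂ = √(μ/r₂) = 7.266 km/s.
Transfer-orbit speed at r₂: v_p = √[μ(2/r₂ − 1/a_t)] = 9.356 km/s.
Second burn Δv₂ = |v₂ − v_p| = 2.090 km/s.
Total Δv = Δv₁ + Δv₂ = 3.460 km/s.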